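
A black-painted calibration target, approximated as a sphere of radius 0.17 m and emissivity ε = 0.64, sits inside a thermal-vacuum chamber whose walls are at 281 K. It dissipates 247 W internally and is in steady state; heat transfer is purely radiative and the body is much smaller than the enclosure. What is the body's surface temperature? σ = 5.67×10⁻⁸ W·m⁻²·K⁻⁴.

T ≈ 398 K

For a small grey body in a large enclosure, net radiated power = εσA(T⁴ − T_w⁴).
Steady state: P = εσA(T⁴ − T_w⁴) with A = 4πr² = 0.3632 m².
T⁴ = P/(εσA) + T_w⁴ = 247/(0.64·5.67×10⁻⁸·0.3632) + (281)⁴
    = 1.874×10¹⁰ + 6.235×10⁹ = 2.498×10¹⁰ K⁴.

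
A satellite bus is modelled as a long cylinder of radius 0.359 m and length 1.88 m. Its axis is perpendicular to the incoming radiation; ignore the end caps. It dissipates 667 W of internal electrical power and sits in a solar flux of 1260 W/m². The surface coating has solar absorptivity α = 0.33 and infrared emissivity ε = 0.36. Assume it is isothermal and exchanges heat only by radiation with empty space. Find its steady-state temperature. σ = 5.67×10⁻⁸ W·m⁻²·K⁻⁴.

T ≈ 345 K

At steady state, absorbed solar power + internal power = radiated power.
Absorbed: α·S·A_cross = 0.33·1260·1.350 = 561.3 W (cross-section 2rL).
Total input = 561.3 + 667 = 1228 W.
Radiated: εσ·A_surf·T⁴ with A_surf = 2πrL = 4.241 m².
T⁴ = 1228/(0.36·5.67×10⁻⁸·4.241) = 1.419×10¹⁰ K⁴.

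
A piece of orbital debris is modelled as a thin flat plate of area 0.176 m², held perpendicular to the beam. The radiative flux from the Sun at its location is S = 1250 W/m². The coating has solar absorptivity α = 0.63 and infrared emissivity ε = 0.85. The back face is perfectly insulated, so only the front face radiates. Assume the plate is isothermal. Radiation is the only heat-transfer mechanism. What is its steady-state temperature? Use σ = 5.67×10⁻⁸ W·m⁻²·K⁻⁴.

At equilibrium, absorbed power = emitted power.
Absorbing cross-section = A = 0.1760 m²; emitting surface = A = 0.1760 m² (ratio 1).
αS·A_cross = εσ·A_surf·T⁴  ⇒  T⁴ = αS/(ε·1σ).
T⁴ = 0.630·1250/(0.85·1·5.67×10⁻⁸) = 1.634×10¹⁰ K⁴.
T = (1.634×10¹⁰)^(1/4).

T ≈ 358 K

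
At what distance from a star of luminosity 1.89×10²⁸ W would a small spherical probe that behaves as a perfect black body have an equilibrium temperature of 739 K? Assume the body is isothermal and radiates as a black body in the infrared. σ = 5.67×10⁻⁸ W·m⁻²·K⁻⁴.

For an isothermal black-emitting sphere, (1−a)S·πr² = σ·4πr²·T⁴ ⇒ S = 4σT⁴/(1−a).
S = 4·5.67×10⁻⁸·(739)⁴/1.00 = 67640 W/m².
Flux falls as S = L/(4πd²), so d = √(L/(4πS)) = √(1.89×10²⁸/(4π·67640)).

d ≈ 1.49×10¹¹ m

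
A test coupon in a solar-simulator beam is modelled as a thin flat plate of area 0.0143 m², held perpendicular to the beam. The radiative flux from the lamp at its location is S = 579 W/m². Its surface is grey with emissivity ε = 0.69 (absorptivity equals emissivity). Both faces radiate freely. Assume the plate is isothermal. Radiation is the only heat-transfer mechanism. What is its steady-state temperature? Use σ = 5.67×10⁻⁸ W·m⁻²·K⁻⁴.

At equilibrium, absorbed power = emitted power.
Absorbing cross-section = A = 0.01430 m²; emitting surface = 2A = 0.02860 m² (ratio 2).
εS·A_cross = εσ·A_surf·T⁴  ⇒  T⁴ = S/(2σ)   (ε cancels).
T⁴ = 579/(2·5.67×10⁻⁸) = 5.106×10⁹ K⁴.
T = (5.106×10⁹)^(1/4).

T ≈ 267 K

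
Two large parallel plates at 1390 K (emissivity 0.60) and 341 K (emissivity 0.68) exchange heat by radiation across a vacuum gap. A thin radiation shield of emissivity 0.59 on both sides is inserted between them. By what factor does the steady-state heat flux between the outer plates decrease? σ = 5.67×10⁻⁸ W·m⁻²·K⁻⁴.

Without shield: q₀ = σΔ(T⁴)/(1/ε₁+1/ε₂−1) with denominator 2.137.
With shield the two gaps are in series; the resistances add: (1/ε₁+1/ε_s−1)+(1/ε_s+1/ε₂−1) = 2.362+2.166 = 4.527.
Heat-flux ratio q₀/q = 4.527/2.137.

factor ≈ 2.12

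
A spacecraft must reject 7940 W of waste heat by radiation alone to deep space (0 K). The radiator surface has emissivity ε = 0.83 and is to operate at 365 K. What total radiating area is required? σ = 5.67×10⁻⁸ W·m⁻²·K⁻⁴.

P = εσA T⁴ ⇒ A = P/(εσT⁴).
T⁴ = 1.775×10¹⁰ K⁴.
A = 7940/(0.83 × 5.67×10⁻⁸ × 1.775×10¹⁰).

A ≈ 9.51 m²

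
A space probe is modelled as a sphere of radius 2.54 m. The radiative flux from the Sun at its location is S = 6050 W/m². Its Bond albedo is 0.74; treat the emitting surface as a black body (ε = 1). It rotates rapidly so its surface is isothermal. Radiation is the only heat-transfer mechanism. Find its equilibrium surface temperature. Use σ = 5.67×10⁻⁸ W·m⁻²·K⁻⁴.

At equilibrium, absorbed power = emitted power.
Absorbing cross-section = πr² = 20.27 m²; emitting surface = 4πr² = 81.07 m² (ratio 4).
(1−a)S·A_cross = εσ·A_surf·T⁴  ⇒  T⁴ = (1−a)S/(4σ).
T⁴ = 0.260·6050/(4·5.67×10⁻⁸) = 6.936×10⁹ K⁴.
T = (6.936×10⁹)^(1/4).

T ≈ 289 K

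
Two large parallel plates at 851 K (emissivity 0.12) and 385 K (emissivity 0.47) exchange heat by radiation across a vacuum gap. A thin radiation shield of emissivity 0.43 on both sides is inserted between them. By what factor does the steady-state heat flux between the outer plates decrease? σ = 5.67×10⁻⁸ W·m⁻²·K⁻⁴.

factor ≈ 1.39

Without shield: q₀ = σΔ(T⁴)/(1/ε₁+1/ε₂−1) with denominator 9.461.
With shield the two gaps are in series; the resistances add: (1/ε₁+1/ε_s−1)+(1/ε_s+1/ε₂−1) = 9.659+3.453 = 13.11.
Heat-flux ratio q₀/q = 13.11/9.461.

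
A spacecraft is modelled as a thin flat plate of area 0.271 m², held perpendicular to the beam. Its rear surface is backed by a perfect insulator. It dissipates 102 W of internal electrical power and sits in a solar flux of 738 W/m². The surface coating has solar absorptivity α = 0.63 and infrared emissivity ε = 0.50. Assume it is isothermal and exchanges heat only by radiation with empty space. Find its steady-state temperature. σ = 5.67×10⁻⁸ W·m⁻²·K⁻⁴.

At steady state, absorbed solar power + internal power = radiated power.
Absorbed: α·S·A_cross = 0.63·738·0.2710 = 126.0 W (cross-section A).
Total input = 126.0 + 102 = 228.0 W.
Radiated: εσ·A_surf·T⁴ with A_surf = A = 0.2710 m².
T⁴ = 228.0/(0.50·5.67×10⁻⁸·0.2710) = 2.968×10¹⁰ K⁴.

T ≈ 415 K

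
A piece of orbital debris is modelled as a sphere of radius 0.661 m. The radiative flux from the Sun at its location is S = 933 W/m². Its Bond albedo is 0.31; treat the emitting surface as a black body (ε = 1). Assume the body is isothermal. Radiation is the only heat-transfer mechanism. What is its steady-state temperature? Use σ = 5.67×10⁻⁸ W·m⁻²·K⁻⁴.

T ≈ 231 K

At equilibrium, absorbed power = emitted power.
Absorbing cross-section = πr² = 1.373 m²; emitting surface = 4πr² = 5.491 m² (ratio 4).
(1−a)S·A_cross = εσ·A_surf·T⁴  ⇒  T⁴ = (1−a)S/(4σ).
T⁴ = 0.690·933/(4·5.67×10⁻⁸) = 2.838×10⁹ K⁴.
T = (2.838×10⁹)^(1/4).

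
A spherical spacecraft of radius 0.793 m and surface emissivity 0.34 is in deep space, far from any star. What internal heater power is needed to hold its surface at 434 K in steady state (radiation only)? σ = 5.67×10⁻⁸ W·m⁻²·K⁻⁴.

P = εσ·4πr²·T⁴.
4πr² = 7.902 m²; T⁴ = 3.548×10¹⁰ K⁴.
P = 0.34·5.67×10⁻⁸·7.902·3.548×10¹⁰.

P ≈ 5400 W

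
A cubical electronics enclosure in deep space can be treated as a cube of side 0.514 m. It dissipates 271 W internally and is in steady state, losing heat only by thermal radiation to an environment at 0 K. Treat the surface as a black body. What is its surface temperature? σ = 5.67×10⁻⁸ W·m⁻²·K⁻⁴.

Steady state: internal power = radiated power, P = εσA T⁴.
Radiating area A = 6L² = 1.585 m².
T⁴ = P/(εσA) = 271/(1.0·5.67×10⁻⁸·1.585) = 3.015×10⁹ K⁴.
T = (3.015×10⁹)^(1/4).

T ≈ 234 K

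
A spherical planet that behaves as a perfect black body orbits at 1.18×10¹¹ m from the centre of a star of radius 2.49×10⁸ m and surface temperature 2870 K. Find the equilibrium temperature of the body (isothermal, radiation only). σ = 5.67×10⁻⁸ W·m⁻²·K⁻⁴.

The star's surface emits σT_*⁴; at distance d the flux is S = σT_*⁴(R_*/d)².
S = 5.67×10⁻⁸·(2870)⁴·(2.49×10⁸/1.18×10¹¹)² = 17.13 W/m².
For an isothermal sphere T⁴ = (1−a)S/(4σ) = 7.553×10⁷ K⁴.

T ≈ 93.2 K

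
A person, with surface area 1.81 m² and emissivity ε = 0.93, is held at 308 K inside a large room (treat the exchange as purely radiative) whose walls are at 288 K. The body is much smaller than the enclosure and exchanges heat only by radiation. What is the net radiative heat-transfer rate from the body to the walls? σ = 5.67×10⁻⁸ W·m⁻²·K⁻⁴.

P_net ≈ 202 W

For a small grey body in a large enclosure: P_net = εσA(T_body⁴ − T_wall⁴).
A = 1.81 m²; T_body⁴ − T_wall⁴ = 8.999×10⁹ − 6.880×10⁹ = 2.119×10⁹ K⁴.
|P_net| = 0.93·5.67×10⁻⁸·1.810·2.119×10⁹.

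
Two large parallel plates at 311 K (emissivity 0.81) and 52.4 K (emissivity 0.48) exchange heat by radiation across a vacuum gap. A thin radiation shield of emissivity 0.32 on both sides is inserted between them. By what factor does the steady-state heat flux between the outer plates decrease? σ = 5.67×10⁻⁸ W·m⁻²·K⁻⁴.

Without shield: q₀ = σΔ(T⁴)/(1/ε₁+1/ε₂−1) with denominator 2.318.
With shield the two gaps are in series; the resistances add: (1/ε₁+1/ε_s−1)+(1/ε_s+1/ε₂−1) = 3.360+4.208 = 7.568.
Heat-flux ratio q₀/q = 7.568/2.318.

factor ≈ 3.26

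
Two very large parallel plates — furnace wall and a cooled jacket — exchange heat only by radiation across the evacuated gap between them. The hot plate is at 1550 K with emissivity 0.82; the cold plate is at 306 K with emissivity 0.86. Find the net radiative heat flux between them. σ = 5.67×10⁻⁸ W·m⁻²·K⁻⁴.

For two infinite grey parallel plates, q = σ(T₁⁴ − T₂⁴)/(1/ε₁ + 1/ε₂ − 1).
T₁⁴ − T₂⁴ = 5.772×10¹² − 8.768×10⁹ = 5.763×10¹² K⁴.
1/ε₁ + 1/ε₂ − 1 = 1.220 + 1.163 − 1 = 1.382.
q = 5.67×10⁻⁸ × 5.763×10¹² / 1.382.

q ≈ 2.36×10⁵ W/m²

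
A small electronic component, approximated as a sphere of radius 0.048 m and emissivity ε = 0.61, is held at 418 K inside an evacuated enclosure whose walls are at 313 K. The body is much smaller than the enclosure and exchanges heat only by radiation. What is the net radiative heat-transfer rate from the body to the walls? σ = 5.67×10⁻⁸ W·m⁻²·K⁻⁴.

For a small grey body in a large enclosure: P_net = εσA(T_body⁴ − T_wall⁴).
A = 4πr² = 0.02895 m²; T_body⁴ − T_wall⁴ = 3.053×10¹⁰ − 9.598×10⁹ = 2.093×10¹⁰ K⁴.
|P_net| = 0.61·5.67×10⁻⁸·0.02895·2.093×10¹⁰.

P_net ≈ 21.0 W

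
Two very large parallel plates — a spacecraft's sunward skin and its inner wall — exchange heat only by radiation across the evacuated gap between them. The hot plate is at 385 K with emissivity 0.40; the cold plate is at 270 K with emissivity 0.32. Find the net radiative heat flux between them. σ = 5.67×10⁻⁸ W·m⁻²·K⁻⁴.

For two infinite grey parallel plates, q = σ(T₁⁴ − T₂⁴)/(1/ε₁ + 1/ε₂ − 1).
T₁⁴ − T₂⁴ = 2.197×10¹⁰ − 5.314×10⁹ = 1.666×10¹⁰ K⁴.
1/ε₁ + 1/ε₂ − 1 = 2.500 + 3.125 − 1 = 4.625.
q = 5.67×10⁻⁸ × 1.666×10¹⁰ / 4.625.

q ≈ 204 W/m²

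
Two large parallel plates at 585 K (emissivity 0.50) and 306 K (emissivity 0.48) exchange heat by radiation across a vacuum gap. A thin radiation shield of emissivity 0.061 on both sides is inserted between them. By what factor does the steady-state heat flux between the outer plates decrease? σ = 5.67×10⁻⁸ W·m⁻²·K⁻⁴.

factor ≈ 11.3

Without shield: q₀ = σΔ(T⁴)/(1/ε₁+1/ε₂−1) with denominator 3.083.
With shield the two gaps are in series; the resistances add: (1/ε₁+1/ε_s−1)+(1/ε_s+1/ε₂−1) = 17.39+17.48 = 34.87.
Heat-flux ratio q₀/q = 34.87/3.083.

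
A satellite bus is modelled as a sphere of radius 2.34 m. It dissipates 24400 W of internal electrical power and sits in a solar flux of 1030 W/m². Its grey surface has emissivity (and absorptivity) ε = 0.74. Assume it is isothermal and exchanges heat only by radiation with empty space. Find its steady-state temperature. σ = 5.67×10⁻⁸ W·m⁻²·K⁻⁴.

At steady state, absorbed solar power + internal power = radiated power.
Absorbed: α·S·A_cross = 0.74·1030·17.20 = 13110 W (cross-section πr²).
Total input = 13110 + 24400 = 37510 W.
Radiated: εσ·A_surf·T⁴ with A_surf = 4πr² = 68.81 m².
T⁴ = 37510/(0.74·5.67×10⁻⁸·68.81) = 1.299×10¹⁰ K⁴.

T ≈ 338 K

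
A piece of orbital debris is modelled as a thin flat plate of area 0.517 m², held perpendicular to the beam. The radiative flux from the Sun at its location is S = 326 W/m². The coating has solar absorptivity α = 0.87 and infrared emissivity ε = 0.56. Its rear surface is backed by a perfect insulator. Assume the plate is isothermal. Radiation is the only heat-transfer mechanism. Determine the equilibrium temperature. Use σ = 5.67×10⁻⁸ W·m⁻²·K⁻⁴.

At equilibrium, absorbed power = emitted power.
Absorbing cross-section = A = 0.5170 m²; emitting surface = A = 0.5170 m² (ratio 1).
αS·A_cross = εσ·A_surf·T⁴  ⇒  T⁴ = αS/(ε·1σ).
T⁴ = 0.870·326/(0.56·1·5.67×10⁻⁸) = 8.932×10⁹ K⁴.
T = (8.932×10⁹)^(1/4).

T ≈ 307 K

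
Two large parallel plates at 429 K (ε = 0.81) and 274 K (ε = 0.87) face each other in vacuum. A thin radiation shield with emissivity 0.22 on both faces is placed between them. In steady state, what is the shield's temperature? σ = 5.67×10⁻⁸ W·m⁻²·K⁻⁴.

T_s ≈ 374 K

In steady state the net flux on the hot side equals that on the cold side.
σ(T₁⁴−T_s⁴)/D₁ = σ(T_s⁴−T₂⁴)/D₂, with D₁ = 1/ε₁+1/ε_s−1 = 4.780, D₂ = 1/ε_s+1/ε₂−1 = 4.695.
Solve for T_s⁴: T_s⁴ = (D₂·T₁⁴ + D₁·T₂⁴)/(D₁+D₂) = 1.963×10¹⁰ K⁴.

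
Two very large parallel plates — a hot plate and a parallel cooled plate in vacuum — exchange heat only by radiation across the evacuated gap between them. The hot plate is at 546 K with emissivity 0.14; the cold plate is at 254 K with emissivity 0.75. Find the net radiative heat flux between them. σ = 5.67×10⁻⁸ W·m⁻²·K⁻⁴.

For two infinite grey parallel plates, q = σ(T₁⁴ − T₂⁴)/(1/ε₁ + 1/ε₂ − 1).
T₁⁴ − T₂⁴ = 8.887×10¹⁰ − 4.162×10⁹ = 8.471×10¹⁰ K⁴.
1/ε₁ + 1/ε₂ − 1 = 7.143 + 1.333 − 1 = 7.476.
q = 5.67×10⁻⁸ × 8.471×10¹⁰ / 7.476.

q ≈ 642 W/m²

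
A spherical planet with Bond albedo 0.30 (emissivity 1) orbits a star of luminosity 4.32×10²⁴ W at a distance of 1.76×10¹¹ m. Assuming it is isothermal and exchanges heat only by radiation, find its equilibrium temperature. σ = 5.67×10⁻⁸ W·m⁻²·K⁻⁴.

First find the stellar flux at distance d: S = L/(4πd²) = 4.32×10²⁴/(4π·(1.76×10¹¹)²) = 11.10 W/m².
For an isothermal sphere, absorbed (1−a)S·πr² = emitted σ·4πr²·T⁴, so T⁴ = (1−a)S/(4σ).
T⁴ = 0.700·11.10/(4·5.67×10⁻⁸) = 3.425×10⁷ K⁴.

T ≈ 76.5 K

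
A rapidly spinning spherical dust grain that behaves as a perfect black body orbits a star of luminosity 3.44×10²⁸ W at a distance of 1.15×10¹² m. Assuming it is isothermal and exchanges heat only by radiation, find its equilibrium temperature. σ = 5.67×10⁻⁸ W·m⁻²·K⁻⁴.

First find the stellar flux at distance d: S = L/(4πd²) = 3.44×10²⁸/(4π·(1.15×10¹²)²) = 2070 W/m².
For an isothermal sphere, absorbed (1−a)S·πr² = emitted σ·4πr²·T⁴, so T⁴ = (1−a)S/(4σ).
T⁴ = 1.00·2070/(4·5.67×10⁻⁸) = 9.127×10⁹ K⁴.

T ≈ 309 K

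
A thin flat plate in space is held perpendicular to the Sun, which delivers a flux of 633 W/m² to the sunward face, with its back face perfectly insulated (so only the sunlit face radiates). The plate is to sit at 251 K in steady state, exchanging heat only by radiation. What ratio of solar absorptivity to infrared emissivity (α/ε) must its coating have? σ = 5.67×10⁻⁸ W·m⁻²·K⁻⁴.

Balance: αS·A = εσ·1A·T⁴ ⇒ α/ε = σT⁴/S.
α/ε = 5.67×10⁻⁸·(251)⁴/633 = 5.67×10⁻⁸·3.969×10⁹/633.

α/ε ≈ 0.356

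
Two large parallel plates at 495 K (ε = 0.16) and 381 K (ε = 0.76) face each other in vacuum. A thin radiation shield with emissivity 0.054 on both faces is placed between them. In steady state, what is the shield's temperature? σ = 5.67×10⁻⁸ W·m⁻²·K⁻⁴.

T_s ≈ 442 K

In steady state the net flux on the hot side equals that on the cold side.
σ(T₁⁴−T_s⁴)/D₁ = σ(T_s⁴−T₂⁴)/D₂, with D₁ = 1/ε₁+1/ε_s−1 = 23.77, D₂ = 1/ε_s+1/ε₂−1 = 18.83.
Solve for T_s⁴: T_s⁴ = (D₂·T₁⁴ + D₁·T₂⁴)/(D₁+D₂) = 3.830×10¹⁰ K⁴.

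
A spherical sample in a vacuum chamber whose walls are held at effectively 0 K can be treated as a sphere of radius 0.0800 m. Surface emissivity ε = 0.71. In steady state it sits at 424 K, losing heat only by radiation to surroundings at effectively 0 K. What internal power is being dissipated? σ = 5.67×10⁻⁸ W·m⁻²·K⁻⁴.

P ≈ 105 W

Steady state: P = εσA T⁴.
A = 4πr² = 0.08042 m²; T⁴ = (424)⁴ = 3.232×10¹⁰ K⁴.
P = 0.71 × 5.67×10⁻⁸ × 0.08042 × 3.232×10¹⁰.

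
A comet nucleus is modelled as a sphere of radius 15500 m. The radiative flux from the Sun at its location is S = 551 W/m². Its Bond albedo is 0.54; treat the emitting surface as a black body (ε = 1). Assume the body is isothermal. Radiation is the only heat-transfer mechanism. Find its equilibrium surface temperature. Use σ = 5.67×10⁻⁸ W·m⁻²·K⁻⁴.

At equilibrium, absorbed power = emitted power.
Absorbing cross-section = πr² = 7.548×10⁸ m²; emitting surface = 4πr² = 3.019×10⁹ m² (ratio 4).
(1−a)S·A_cross = εσ·A_surf·T⁴  ⇒  T⁴ = (1−a)S/(4σ).
T⁴ = 0.460·551/(4·5.67×10⁻⁸) = 1.118×10⁹ K⁴.
T = (1.118×10⁹)^(1/4).

T ≈ 183 K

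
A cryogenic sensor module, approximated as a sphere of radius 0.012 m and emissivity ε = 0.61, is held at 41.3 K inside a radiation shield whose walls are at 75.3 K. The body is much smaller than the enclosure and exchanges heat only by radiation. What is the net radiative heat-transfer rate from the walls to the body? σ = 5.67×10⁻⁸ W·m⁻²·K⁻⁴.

For a small grey body in a large enclosure: P_net = εσA(T_body⁴ − T_wall⁴).
A = 4πr² = 0.001810 m²; T_body⁴ − T_wall⁴ = 2.909×10⁶ − 3.215×10⁷ = -2.924×10⁷ K⁴.
|P_net| = 0.61·5.67×10⁻⁸·0.001810·2.924×10⁷.

P_net ≈ 0.00183 W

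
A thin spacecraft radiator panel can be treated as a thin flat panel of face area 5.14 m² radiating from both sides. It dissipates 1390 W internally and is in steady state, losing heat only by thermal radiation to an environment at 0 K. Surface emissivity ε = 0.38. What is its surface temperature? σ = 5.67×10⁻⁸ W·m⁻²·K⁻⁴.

Steady state: internal power = radiated power, P = εσA T⁴.
Radiating area A = 2·5.14 = 10.28 m².
T⁴ = P/(εσA) = 1390/(0.38·5.67×10⁻⁸·10.28) = 6.276×10⁹ K⁴.
T = (6.276×10⁹)^(1/4).

T ≈ 281 K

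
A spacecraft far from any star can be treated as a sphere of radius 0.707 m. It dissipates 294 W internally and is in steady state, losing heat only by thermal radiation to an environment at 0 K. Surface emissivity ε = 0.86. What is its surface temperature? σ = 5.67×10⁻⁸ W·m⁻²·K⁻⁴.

T ≈ 176 K

Steady state: internal power = radiated power, P = εσA T⁴.
Radiating area A = 4πr² = 6.281 m².
T⁴ = P/(εσA) = 294/(0.86·5.67×10⁻⁸·6.281) = 9.599×10⁸ K⁴.
T = (9.599×10⁸)^(1/4).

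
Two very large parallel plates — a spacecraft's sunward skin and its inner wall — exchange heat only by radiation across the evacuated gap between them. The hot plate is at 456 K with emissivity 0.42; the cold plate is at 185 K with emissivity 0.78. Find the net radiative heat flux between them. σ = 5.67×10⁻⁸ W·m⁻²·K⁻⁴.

For two infinite grey parallel plates, q = σ(T₁⁴ − T₂⁴)/(1/ε₁ + 1/ε₂ − 1).
T₁⁴ − T₂⁴ = 4.324×10¹⁰ − 1.171×10⁹ = 4.207×10¹⁰ K⁴.
1/ε₁ + 1/ε₂ − 1 = 2.381 + 1.282 − 1 = 2.663.
q = 5.67×10⁻⁸ × 4.207×10¹⁰ / 2.663.

q ≈ 896 W/m²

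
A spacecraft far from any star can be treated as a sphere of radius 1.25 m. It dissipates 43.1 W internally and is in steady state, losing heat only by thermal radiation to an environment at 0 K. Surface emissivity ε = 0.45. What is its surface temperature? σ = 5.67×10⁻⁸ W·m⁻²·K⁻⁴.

Steady state: internal power = radiated power, P = εσA T⁴.
Radiating area A = 4πr² = 19.63 m².
T⁴ = P/(εσA) = 43.1/(0.45·5.67×10⁻⁸·19.63) = 8.603×10⁷ K⁴.
T = (8.603×10⁷)^(1/4).

T ≈ 96.3 K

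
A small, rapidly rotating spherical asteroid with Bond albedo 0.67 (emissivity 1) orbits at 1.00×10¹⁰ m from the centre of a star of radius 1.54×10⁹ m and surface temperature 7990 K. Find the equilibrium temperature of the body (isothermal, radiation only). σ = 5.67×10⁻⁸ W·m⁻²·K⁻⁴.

T ≈ 1680 K

The star's surface emits σT_*⁴; at distance d the flux is S = σT_*⁴(R_*/d)².
S = 5.67×10⁻⁸·(7990)⁴·(1.54×10⁹/1.00×10¹⁰)² = 5.480×10⁶ W/m².
For an isothermal sphere T⁴ = (1−a)S/(4σ) = 7.974×10¹² K⁴.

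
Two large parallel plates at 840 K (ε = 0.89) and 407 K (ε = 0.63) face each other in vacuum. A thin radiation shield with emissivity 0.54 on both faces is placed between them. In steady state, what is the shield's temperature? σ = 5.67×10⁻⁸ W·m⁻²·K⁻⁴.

T_s ≈ 732 K

In steady state the net flux on the hot side equals that on the cold side.
σ(T₁⁴−T_s⁴)/D₁ = σ(T_s⁴−T₂⁴)/D₂, with D₁ = 1/ε₁+1/ε_s−1 = 1.975, D₂ = 1/ε_s+1/ε₂−1 = 2.439.
Solve for T_s⁴: T_s⁴ = (D₂·T₁⁴ + D₁·T₂⁴)/(D₁+D₂) = 2.874×10¹¹ K⁴.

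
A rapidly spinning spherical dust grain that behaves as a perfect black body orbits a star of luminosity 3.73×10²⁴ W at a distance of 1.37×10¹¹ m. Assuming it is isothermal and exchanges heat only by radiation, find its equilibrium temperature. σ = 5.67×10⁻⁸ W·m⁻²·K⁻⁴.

First find the stellar flux at distance d: S = L/(4πd²) = 3.73×10²⁴/(4π·(1.37×10¹¹)²) = 15.81 W/m².
For an isothermal sphere, absorbed (1−a)S·πr² = emitted σ·4πr²·T⁴, so T⁴ = (1−a)S/(4σ).
T⁴ = 1.00·15.81/(4·5.67×10⁻⁸) = 6.973×10⁷ K⁴.

T ≈ 91.4 K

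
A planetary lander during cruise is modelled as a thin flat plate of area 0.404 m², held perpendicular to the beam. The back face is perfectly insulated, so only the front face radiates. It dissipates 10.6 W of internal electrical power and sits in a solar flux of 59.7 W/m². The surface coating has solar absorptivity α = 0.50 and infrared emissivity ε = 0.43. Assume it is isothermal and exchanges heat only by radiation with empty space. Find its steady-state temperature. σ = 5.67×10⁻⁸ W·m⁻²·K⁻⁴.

At steady state, absorbed solar power + internal power = radiated power.
Absorbed: α·S·A_cross = 0.50·59.7·0.4040 = 12.06 W (cross-section A).
Total input = 12.06 + 10.6 = 22.66 W.
Radiated: εσ·A_surf·T⁴ with A_surf = A = 0.4040 m².
T⁴ = 22.66/(0.43·5.67×10⁻⁸·0.4040) = 2.300×10⁹ K⁴.

T ≈ 219 K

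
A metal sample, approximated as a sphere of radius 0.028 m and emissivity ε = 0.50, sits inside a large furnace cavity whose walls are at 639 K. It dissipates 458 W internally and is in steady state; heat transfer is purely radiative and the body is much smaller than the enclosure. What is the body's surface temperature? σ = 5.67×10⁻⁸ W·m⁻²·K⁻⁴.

For a small grey body in a large enclosure, net radiated power = εσA(T⁴ − T_w⁴).
Steady state: P = εσA(T⁴ − T_w⁴) with A = 4πr² = 0.009852 m².
T⁴ = P/(εσA) + T_w⁴ = 458/(0.50·5.67×10⁻⁸·0.009852) + (639)⁴
    = 1.640×10¹² + 1.667×10¹¹ = 1.807×10¹² K⁴.

T ≈ 1160 K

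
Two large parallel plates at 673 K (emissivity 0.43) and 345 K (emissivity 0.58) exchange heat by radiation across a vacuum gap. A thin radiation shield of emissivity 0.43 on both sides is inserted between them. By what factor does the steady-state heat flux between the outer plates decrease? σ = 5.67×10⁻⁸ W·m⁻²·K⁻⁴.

factor ≈ 2.20

Without shield: q₀ = σΔ(T⁴)/(1/ε₁+1/ε₂−1) with denominator 3.050.
With shield the two gaps are in series; the resistances add: (1/ε₁+1/ε_s−1)+(1/ε_s+1/ε₂−1) = 3.651+3.050 = 6.701.
Heat-flux ratio q₀/q = 6.701/3.050.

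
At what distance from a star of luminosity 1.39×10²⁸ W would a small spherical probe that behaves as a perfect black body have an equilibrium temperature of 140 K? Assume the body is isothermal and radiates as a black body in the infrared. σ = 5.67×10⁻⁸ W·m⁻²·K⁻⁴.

For an isothermal black-emitting sphere, (1−a)S·πr² = σ·4πr²·T⁴ ⇒ S = 4σT⁴/(1−a).
S = 4·5.67×10⁻⁸·(140)⁴/1.00 = 87.13 W/m².
Flux falls as S = L/(4πd²), so d = √(L/(4πS)) = √(1.39×10²⁸/(4π·87.13)).

d ≈ 3.56×10¹² m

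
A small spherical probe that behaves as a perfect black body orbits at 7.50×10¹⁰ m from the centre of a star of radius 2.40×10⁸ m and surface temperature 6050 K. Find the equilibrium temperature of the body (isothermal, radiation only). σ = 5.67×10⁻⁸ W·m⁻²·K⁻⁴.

The star's surface emits σT_*⁴; at distance d the flux is S = σT_*⁴(R_*/d)².
S = 5.67×10⁻⁸·(6050)⁴·(2.40×10⁸/7.50×10¹⁰)² = 777.9 W/m².
For an isothermal sphere T⁴ = (1−a)S/(4σ) = 3.430×10⁹ K⁴.

T ≈ 242 K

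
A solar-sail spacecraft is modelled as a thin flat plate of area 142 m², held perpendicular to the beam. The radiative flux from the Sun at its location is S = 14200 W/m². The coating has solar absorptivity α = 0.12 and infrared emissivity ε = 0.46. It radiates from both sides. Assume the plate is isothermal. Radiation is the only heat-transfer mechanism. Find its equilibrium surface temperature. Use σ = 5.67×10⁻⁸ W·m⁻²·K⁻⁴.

T ≈ 425 K

At equilibrium, absorbed power = emitted power.
Absorbing cross-section = A = 142.0 m²; emitting surface = 2A = 284.0 m² (ratio 2).
αS·A_cross = εσ·A_surf·T⁴  ⇒  T⁴ = αS/(ε·2σ).
T⁴ = 0.120·14200/(0.46·2·5.67×10⁻⁸) = 3.267×10¹⁰ K⁴.
T = (3.267×10¹⁰)^(1/4).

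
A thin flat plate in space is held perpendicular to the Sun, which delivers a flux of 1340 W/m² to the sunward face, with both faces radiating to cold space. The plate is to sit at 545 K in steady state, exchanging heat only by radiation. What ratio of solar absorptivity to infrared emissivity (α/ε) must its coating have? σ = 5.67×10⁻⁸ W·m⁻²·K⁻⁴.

α/ε ≈ 7.47

Balance: αS·A = εσ·2A·T⁴ ⇒ α/ε = 2σT⁴/S.
α/ε = 2·5.67×10⁻⁸·(545)⁴/1340 = 2·5.67×10⁻⁸·8.822×10¹⁰/1340.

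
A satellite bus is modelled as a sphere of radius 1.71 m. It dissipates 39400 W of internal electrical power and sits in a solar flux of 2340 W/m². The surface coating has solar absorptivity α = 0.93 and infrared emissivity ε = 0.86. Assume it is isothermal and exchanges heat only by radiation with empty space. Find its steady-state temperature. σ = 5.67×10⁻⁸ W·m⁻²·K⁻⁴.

At steady state, absorbed solar power + internal power = radiated power.
Absorbed: α·S·A_cross = 0.93·2340·9.186 = 19990 W (cross-section πr²).
Total input = 19990 + 39400 = 59390 W.
Radiated: εσ·A_surf·T⁴ with A_surf = 4πr² = 36.75 m².
T⁴ = 59390/(0.86·5.67×10⁻⁸·36.75) = 3.315×10¹⁰ K⁴.

T ≈ 427 K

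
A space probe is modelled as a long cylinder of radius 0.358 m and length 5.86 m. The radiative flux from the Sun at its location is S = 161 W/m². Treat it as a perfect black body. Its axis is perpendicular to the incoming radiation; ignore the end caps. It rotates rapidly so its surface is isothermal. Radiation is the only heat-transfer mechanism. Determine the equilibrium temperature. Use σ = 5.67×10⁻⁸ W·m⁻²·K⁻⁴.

T ≈ 173 K

At equilibrium, absorbed power = emitted power.
Absorbing cross-section = 2rL = 4.196 m²; emitting surface = 2πrL = 13.18 m² (ratio π).
S·A_cross = εσ·A_surf·T⁴  ⇒  T⁴ = S/(πσ).
T⁴ = 1.00·161/(π·5.67×10⁻⁸) = 9.038×10⁸ K⁴.
T = (9.038×10⁸)^(1/4).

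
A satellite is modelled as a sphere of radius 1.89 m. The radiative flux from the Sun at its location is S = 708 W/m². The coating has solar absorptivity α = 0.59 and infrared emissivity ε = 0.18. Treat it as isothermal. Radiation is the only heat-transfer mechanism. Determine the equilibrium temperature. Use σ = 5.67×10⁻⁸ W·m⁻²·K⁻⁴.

T ≈ 318 K

At equilibrium, absorbed power = emitted power.
Absorbing cross-section = πr² = 11.22 m²; emitting surface = 4πr² = 44.89 m² (ratio 4).
αS·A_cross = εσ·A_surf·T⁴  ⇒  T⁴ = αS/(ε·4σ).
T⁴ = 0.590·708/(0.18·4·5.67×10⁻⁸) = 1.023×10¹⁰ K⁴.
T = (1.023×10¹⁰)^(1/4).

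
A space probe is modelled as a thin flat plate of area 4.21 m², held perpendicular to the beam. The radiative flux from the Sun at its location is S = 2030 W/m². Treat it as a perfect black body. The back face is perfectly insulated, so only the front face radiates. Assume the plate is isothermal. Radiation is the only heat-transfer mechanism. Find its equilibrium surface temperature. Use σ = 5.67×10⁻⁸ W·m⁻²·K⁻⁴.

T ≈ 435 K

At equilibrium, absorbed power = emitted power.
Absorbing cross-section = A = 4.210 m²; emitting surface = A = 4.210 m² (ratio 1).
S·A_cross = εσ·A_surf·T⁴  ⇒  T⁴ = S/(1σ).
T⁴ = 1.00·2030/(1·5.67×10⁻⁸) = 3.580×10¹⁰ K⁴.
T = (3.580×10¹⁰)^(1/4).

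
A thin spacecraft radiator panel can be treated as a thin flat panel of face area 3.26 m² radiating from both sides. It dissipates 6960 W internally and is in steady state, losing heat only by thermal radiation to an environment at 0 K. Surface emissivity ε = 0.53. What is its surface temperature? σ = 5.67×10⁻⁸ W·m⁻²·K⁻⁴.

T ≈ 434 K

Steady state: internal power = radiated power, P = εσA T⁴.
Radiating area A = 2·3.26 = 6.520 m².
T⁴ = P/(εσA) = 6960/(0.53·5.67×10⁻⁸·6.520) = 3.552×10¹⁰ K⁴.
T = (3.552×10¹⁰)^(1/4).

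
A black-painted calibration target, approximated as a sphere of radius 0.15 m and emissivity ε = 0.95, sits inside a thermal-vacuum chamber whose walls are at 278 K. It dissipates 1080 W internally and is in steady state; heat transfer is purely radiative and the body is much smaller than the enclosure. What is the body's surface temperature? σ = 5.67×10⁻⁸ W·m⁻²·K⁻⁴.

T ≈ 527 K

For a small grey body in a large enclosure, net radiated power = εσA(T⁴ − T_w⁴).
Steady state: P = εσA(T⁴ − T_w⁴) with A = 4πr² = 0.2827 m².
T⁴ = P/(εσA) + T_w⁴ = 1080/(0.95·5.67×10⁻⁸·0.2827) + (278)⁴
    = 7.091×10¹⁰ + 5.973×10⁹ = 7.689×10¹⁰ K⁴.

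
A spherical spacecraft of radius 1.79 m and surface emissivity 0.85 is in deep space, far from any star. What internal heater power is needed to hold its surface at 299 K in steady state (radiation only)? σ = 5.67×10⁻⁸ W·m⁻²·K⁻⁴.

P ≈ 15500 W

P = εσ·4πr²·T⁴.
4πr² = 40.26 m²; T⁴ = 7.993×10⁹ K⁴.
P = 0.85·5.67×10⁻⁸·40.26·7.993×10⁹.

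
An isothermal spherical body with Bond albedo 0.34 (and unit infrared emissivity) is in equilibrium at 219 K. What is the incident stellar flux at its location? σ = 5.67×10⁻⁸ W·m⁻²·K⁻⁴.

(1−a)S·πr² = σ·4πr²·T⁴ ⇒ S = 4σT⁴/(1−a).
S = 4·5.67×10⁻⁸·2.300×10⁹/0.660.

S ≈ 790 W/m²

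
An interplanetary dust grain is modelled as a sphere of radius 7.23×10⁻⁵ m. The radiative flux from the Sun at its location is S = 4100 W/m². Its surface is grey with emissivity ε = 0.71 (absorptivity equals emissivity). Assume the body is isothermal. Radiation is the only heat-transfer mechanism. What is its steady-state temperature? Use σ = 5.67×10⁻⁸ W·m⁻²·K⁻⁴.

At equilibrium, absorbed power = emitted power.
Absorbing cross-section = πr² = 1.642×10⁻⁸ m²; emitting surface = 4πr² = 6.569×10⁻⁸ m² (ratio 4).
εS·A_cross = εσ·A_surf·T⁴  ⇒  T⁴ = S/(4σ)   (ε cancels).
T⁴ = 4100/(4·5.67×10⁻⁸) = 1.808×10¹⁰ K⁴.
T = (1.808×10¹⁰)^(1/4).

T ≈ 367 K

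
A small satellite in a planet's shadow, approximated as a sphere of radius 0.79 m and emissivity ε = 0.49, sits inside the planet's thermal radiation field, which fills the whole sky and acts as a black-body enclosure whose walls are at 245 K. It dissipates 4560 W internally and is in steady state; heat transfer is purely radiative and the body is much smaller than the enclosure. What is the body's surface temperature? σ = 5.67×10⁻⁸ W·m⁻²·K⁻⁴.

For a small grey body in a large enclosure, net radiated power = εσA(T⁴ − T_w⁴).
Steady state: P = εσA(T⁴ − T_w⁴) with A = 4πr² = 7.843 m².
T⁴ = P/(εσA) + T_w⁴ = 4560/(0.49·5.67×10⁻⁸·7.843) + (245)⁴
    = 2.093×10¹⁰ + 3.603×10⁹ = 2.453×10¹⁰ K⁴.

T ≈ 396 K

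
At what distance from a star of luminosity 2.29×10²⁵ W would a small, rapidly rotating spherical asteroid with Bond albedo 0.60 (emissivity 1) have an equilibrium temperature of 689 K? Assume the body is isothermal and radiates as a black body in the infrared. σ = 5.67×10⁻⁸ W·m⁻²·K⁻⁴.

For an isothermal black-emitting sphere, (1−a)S·πr² = σ·4πr²·T⁴ ⇒ S = 4σT⁴/(1−a).
S = 4·5.67×10⁻⁸·(689)⁴/0.400 = 1.278×10⁵ W/m².
Flux falls as S = L/(4πd²), so d = √(L/(4πS)) = √(2.29×10²⁵/(4π·1.278×10⁵)).

d ≈ 3.78×10⁹ m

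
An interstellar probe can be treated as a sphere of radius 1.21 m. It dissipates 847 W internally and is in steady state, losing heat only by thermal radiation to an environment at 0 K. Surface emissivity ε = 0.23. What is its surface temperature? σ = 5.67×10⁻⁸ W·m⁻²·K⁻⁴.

Steady state: internal power = radiated power, P = εσA T⁴.
Radiating area A = 4πr² = 18.40 m².
T⁴ = P/(εσA) = 847/(0.23·5.67×10⁻⁸·18.40) = 3.530×10⁹ K⁴.
T = (3.530×10⁹)^(1/4).

T ≈ 244 K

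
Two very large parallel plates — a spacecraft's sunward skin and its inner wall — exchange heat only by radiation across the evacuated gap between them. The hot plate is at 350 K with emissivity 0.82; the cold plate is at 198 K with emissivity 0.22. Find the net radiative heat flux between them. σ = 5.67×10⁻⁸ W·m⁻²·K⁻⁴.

For two infinite grey parallel plates, q = σ(T₁⁴ − T₂⁴)/(1/ε₁ + 1/ε₂ − 1).
T₁⁴ − T₂⁴ = 1.501×10¹⁰ − 1.537×10⁹ = 1.347×10¹⁰ K⁴.
1/ε₁ + 1/ε₂ − 1 = 1.220 + 4.545 − 1 = 4.765.
q = 5.67×10⁻⁸ × 1.347×10¹⁰ / 4.765.

q ≈ 160 W/m²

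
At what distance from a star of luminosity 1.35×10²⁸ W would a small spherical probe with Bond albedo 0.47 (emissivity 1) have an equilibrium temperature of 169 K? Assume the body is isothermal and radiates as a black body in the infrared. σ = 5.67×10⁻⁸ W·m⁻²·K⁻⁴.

d ≈ 1.75×10¹² m

For an isothermal black-emitting sphere, (1−a)S·πr² = σ·4πr²·T⁴ ⇒ S = 4σT⁴/(1−a).
S = 4·5.67×10⁻⁸·(169)⁴/0.530 = 349.1 W/m².
Flux falls as S = L/(4πd²), so d = √(L/(4πS)) = √(1.35×10²⁸/(4π·349.1)).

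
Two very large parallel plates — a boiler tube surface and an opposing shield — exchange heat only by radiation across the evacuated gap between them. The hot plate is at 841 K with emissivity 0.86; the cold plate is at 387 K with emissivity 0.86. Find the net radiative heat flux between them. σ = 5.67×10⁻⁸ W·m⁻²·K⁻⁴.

q ≈ 20400 W/m²

For two infinite grey parallel plates, q = σ(T₁⁴ − T₂⁴)/(1/ε₁ + 1/ε₂ − 1).
T₁⁴ − T₂⁴ = 5.002×10¹¹ − 2.243×10¹⁰ = 4.778×10¹¹ K⁴.
1/ε₁ + 1/ε₂ − 1 = 1.163 + 1.163 − 1 = 1.326.
q = 5.67×10⁻⁸ × 4.778×10¹¹ / 1.326.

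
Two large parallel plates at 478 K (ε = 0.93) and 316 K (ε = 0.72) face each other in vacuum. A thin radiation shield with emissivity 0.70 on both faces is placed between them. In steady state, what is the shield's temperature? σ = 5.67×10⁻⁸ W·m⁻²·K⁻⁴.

T_s ≈ 426 K

In steady state the net flux on the hot side equals that on the cold side.
σ(T₁⁴−T_s⁴)/D₁ = σ(T_s⁴−T₂⁴)/D₂, with D₁ = 1/ε₁+1/ε_s−1 = 1.504, D₂ = 1/ε_s+1/ε₂−1 = 1.817.
Solve for T_s⁴: T_s⁴ = (D₂·T₁⁴ + D₁·T₂⁴)/(D₁+D₂) = 3.308×10¹⁰ K⁴.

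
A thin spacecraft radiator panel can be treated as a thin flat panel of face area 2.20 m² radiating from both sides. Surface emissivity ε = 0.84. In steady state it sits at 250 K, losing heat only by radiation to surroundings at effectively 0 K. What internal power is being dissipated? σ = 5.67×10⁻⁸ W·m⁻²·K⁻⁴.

Steady state: P = εσA T⁴.
A = 2·2.20 = 4.400 m²; T⁴ = (250)⁴ = 3.906×10⁹ K⁴.
P = 0.84 × 5.67×10⁻⁸ × 4.400 × 3.906×10⁹.

P ≈ 819 W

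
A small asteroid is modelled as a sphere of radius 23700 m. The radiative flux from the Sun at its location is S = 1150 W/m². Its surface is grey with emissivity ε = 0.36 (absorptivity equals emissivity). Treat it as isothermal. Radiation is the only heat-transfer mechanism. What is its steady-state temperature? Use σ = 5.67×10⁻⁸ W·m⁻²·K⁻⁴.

At equilibrium, absorbed power = emitted power.
Absorbing cross-section = πr² = 1.765×10⁹ m²; emitting surface = 4πr² = 7.058×10⁹ m² (ratio 4).
εS·A_cross = εσ·A_surf·T⁴  ⇒  T⁴ = S/(4σ)   (ε cancels).
T⁴ = 1150/(4·5.67×10⁻⁸) = 5.071×10⁹ K⁴.
T = (5.071×10⁹)^(1/4).

T ≈ 267 K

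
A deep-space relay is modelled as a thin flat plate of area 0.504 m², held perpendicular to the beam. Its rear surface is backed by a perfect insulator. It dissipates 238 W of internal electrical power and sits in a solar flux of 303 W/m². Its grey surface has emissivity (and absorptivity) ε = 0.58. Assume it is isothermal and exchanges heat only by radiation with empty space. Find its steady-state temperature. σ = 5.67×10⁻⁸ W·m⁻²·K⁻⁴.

T ≈ 375 K

At steady state, absorbed solar power + internal power = radiated power.
Absorbed: α·S·A_cross = 0.58·303·0.5040 = 88.57 W (cross-section A).
Total input = 88.57 + 238 = 326.6 W.
Radiated: εσ·A_surf·T⁴ with A_surf = A = 0.5040 m².
T⁴ = 326.6/(0.58·5.67×10⁻⁸·0.5040) = 1.970×10¹⁰ K⁴.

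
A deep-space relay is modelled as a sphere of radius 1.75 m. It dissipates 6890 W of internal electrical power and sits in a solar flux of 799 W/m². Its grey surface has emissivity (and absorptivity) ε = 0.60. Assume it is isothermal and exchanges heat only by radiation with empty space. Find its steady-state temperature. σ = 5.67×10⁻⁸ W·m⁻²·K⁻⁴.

At steady state, absorbed solar power + internal power = radiated power.
Absorbed: α·S·A_cross = 0.60·799·9.621 = 4612 W (cross-section πr²).
Total input = 4612 + 6890 = 11500 W.
Radiated: εσ·A_surf·T⁴ with A_surf = 4πr² = 38.48 m².
T⁴ = 11500/(0.60·5.67×10⁻⁸·38.48) = 8.786×10⁹ K⁴.

T ≈ 306 K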